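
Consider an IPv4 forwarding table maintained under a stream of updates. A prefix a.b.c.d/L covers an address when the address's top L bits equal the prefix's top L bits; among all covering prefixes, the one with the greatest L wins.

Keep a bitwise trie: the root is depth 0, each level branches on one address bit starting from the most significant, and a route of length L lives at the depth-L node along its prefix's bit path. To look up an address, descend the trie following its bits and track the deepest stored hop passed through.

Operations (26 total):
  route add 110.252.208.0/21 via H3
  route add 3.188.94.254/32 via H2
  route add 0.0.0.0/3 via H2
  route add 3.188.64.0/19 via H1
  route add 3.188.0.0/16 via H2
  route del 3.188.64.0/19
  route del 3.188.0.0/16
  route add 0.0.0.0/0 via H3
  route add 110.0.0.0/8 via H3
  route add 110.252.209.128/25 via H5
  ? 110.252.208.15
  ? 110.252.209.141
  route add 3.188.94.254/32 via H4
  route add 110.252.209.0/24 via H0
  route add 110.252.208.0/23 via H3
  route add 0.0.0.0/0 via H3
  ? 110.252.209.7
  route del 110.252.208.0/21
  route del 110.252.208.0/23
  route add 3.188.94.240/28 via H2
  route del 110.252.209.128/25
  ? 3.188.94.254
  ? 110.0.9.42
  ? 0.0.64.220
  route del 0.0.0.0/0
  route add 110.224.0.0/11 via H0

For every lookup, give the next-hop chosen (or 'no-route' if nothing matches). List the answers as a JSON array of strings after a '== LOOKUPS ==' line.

Trace:
  add 110.252.208.0/21 -> H3 at depth 21
  add 3.188.94.254/32 -> H2 at depth 32
  add 0.0.0.0/3 -> H2 at depth 3
  add 3.188.64.0/19 -> H1 at depth 19
  add 3.188.0.0/16 -> H2 at depth 16
  - 3.188.64.0/19 clear@19
  - 3.188.0.0/16 clear@16
  add 0.0.0.0/0 -> H3 at depth 0
  add 110.0.0.0/8 -> H3 at depth 8
  add 110.252.209.128/25 -> H5 at depth 25
  lookup 110.252.208.15: bits 01101110111111001101000 walk d0:H3→d1:-→d2:-→d3:-→d4:-→d5:-→d6:-→d7:-→d8:H3→d9:-→d10:-→d11:-→d12:-→d13:-→d14:-→d15:-→d16:-→d17:-→d18:-→d19:-→d20:-→d21:H3→d22:-→d23:- -> H3
  lookup 110.252.209.141: bits 0110111011111100110100011 walk d0:H3→d1:-→d2:-→d3:-→d4:-→d5:-→d6:-→d7:-→d8:H3→d9:-→d10:-→d11:-→d12:-→d13:-→d14:-→d15:-→d16:-→d17:-→d18:-→d19:-→d20:-→d21:H3→d22:-→d23:-→d24:-→d25:H5 -> H5
  add 3.188.94.254/32 -> H4 at depth 32
  add 110.252.209.0/24 -> H0 at depth 24
  add 110.252.208.0/23 -> H3 at depth 23
  add 0.0.0.0/0 -> H3 at depth 0
  lookup 110.252.209.7: bits 011011101111110011010001 walk d0:H3→d1:-→d2:-→d3:-→d4:-→d5:-→d6:-→d7:-→d8:H3→d9:-→d10:-→d11:-→d12:-→d13:-→d14:-→d15:-→d16:-→d17:-→d18:-→d19:-→d20:-→d21:H3→d22:-→d23:H3→d24:H0 -> H0
  - 110.252.208.0/21 clear@21
  - 110.252.208.0/23 clear@23
  add 3.188.94.240/28 -> H2 at depth 28
  - 110.252.209.128/25 clear@25
  lookup 3.188.94.254: bits 00000011101111000101111011111110 walk d0:H3→d1:-→d2:-→d3:H2→d4:-→d5:-→d6:-→d7:-→d8:-→d9:-→d10:-→d11:-→d12:-→d13:-→d14:-→d15:-→d16:-→d17:-→d18:-→d19:-→d20:-→d21:-→d22:-→d23:-→d24:-→d25:-→d26:-→d27:-→d28:H2→d29:-→d30:-→d31:-→d32:H4 -> H4
  lookup 110.0.9.42: bits 01101110 walk d0:H3→d1:-→d2:-→d3:-→d4:-→d5:-→d6:-→d7:-→d8:H3 -> H3
  lookup 0.0.64.220: bits 000000 walk d0:H3→d1:-→d2:-→d3:H2→d4:-→d5:-→d6:- -> H2
  - 0.0.0.0/0 clear@0
  add 110.224.0.0/11 -> H0 at depth 11

== LOOKUPS ==
["H3","H5","H0","H4","H3","H2"]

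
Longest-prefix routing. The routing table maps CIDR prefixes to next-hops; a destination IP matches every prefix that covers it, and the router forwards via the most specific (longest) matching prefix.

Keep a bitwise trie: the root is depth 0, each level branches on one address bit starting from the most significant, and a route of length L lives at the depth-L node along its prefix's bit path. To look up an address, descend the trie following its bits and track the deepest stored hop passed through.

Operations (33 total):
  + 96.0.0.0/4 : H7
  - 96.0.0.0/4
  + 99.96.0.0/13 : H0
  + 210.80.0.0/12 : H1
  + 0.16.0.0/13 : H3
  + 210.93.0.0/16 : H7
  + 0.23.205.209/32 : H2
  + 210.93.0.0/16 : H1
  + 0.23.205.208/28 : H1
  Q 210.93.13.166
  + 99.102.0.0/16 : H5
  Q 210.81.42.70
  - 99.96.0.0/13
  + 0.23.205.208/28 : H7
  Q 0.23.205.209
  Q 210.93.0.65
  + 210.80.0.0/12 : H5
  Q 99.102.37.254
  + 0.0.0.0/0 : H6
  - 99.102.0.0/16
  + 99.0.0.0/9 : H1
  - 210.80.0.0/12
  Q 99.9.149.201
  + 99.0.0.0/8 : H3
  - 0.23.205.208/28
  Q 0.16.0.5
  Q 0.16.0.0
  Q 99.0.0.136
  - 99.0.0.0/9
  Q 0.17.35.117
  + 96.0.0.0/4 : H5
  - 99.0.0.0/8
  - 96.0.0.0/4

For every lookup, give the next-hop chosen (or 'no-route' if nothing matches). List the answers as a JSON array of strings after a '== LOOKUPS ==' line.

Apply in order:
  + 96.0.0.0/4 (H7) depth=4
  del 96.0.0.0/4 (clear depth 4)
  + 99.96.0.0/13 (H0) depth=13
  + 210.80.0.0/12 (H1) depth=12
  + 0.16.0.0/13 (H3) depth=13
  + 210.93.0.0/16 (H7) depth=16
  + 0.23.205.209/32 (H2) depth=32
  + 210.93.0.0/16 (H1) depth=16
  + 0.23.205.208/28 (H1) depth=28
  Q 210.93.13.166: descend 1101001001011101 ; hops seen [H1,H1] ; pick H1
  + 99.102.0.0/16 (H5) depth=16
  Q 210.81.42.70: descend 110100100101 ; hops seen [H1] ; pick H1
  del 99.96.0.0/13 (clear depth 13)
  + 0.23.205.208/28 (H7) depth=28
  Q 0.23.205.209: descend 00000000000101111100110111010001 ; hops seen [H3,H7,H2] ; pick H2
  Q 210.93.0.65: descend 1101001001011101 ; hops seen [H1,H1] ; pick H1
  + 210.80.0.0/12 (H5) depth=12
  Q 99.102.37.254: descend 0110001101100110 ; hops seen [H5] ; pick H5
  + 0.0.0.0/0 (H6) depth=0
  del 99.102.0.0/16 (clear depth 16)
  + 99.0.0.0/9 (H1) depth=9
  del 210.80.0.0/12 (clear depth 12)
  Q 99.9.149.201: descend 011000110 ; hops seen [H6,H1] ; pick H1
  + 99.0.0.0/8 (H3) depth=8
  del 0.23.205.208/28 (clear depth 28)
  Q 0.16.0.5: descend 0000000000010 ; hops seen [H6,H3] ; pick H3
  Q 0.16.0.0: descend 0000000000010 ; hops seen [H6,H3] ; pick H3
  Q 99.0.0.136: descend 011000110 ; hops seen [H6,H3,H1] ; pick H1
  del 99.0.0.0/9 (clear depth 9)
  Q 0.17.35.117: descend 0000000000010 ; hops seen [H6,H3] ; pick H3
  + 96.0.0.0/4 (H5) depth=4
  del 99.0.0.0/8 (clear depth 8)
  del 96.0.0.0/4 (clear depth 4)

== LOOKUPS ==
["H1","H1","H2","H1","H5","H1","H3","H3","H1","H3"]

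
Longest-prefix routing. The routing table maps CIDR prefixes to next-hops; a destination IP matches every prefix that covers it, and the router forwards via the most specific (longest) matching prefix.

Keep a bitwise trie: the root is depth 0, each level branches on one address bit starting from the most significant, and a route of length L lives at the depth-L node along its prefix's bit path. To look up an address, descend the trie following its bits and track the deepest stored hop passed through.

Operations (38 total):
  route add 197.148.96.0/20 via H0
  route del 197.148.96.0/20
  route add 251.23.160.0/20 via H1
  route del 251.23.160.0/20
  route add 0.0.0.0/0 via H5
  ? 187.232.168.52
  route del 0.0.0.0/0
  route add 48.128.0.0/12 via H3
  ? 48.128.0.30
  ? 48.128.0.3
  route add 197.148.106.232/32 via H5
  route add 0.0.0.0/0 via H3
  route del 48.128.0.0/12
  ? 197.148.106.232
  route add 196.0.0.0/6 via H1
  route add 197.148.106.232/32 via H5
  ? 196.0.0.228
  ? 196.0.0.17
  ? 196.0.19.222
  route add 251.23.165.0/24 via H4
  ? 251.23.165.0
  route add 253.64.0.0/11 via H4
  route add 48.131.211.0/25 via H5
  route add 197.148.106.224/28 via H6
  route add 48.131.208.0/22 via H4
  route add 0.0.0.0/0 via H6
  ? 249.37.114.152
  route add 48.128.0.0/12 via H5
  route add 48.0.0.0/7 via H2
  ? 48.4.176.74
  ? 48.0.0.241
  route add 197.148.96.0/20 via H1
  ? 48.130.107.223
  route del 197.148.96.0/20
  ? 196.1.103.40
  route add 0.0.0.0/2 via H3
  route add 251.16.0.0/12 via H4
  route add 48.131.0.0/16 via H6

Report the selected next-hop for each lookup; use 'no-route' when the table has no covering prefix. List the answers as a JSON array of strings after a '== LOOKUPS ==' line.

Apply in order:
  add 197.148.96.0/20 -> H0 at depth 20
  del 197.148.96.0/20 (clear depth 20)
  add 251.23.160.0/20 -> H1 at depth 20
  del 251.23.160.0/20 (clear depth 20)
  add 0.0.0.0/0 -> H5 at depth 0
  Q 187.232.168.52: descend 1 ; hops seen [H5] ; pick H5
  del 0.0.0.0/0 (clear depth 0)
  add 48.128.0.0/12 -> H3 at depth 12
  Q 48.128.0.30: descend 001100001000 ; hops seen [H3] ; pick H3
  Q 48.128.0.3: descend 001100001000 ; hops seen [H3] ; pick H3
  add 197.148.106.232/32 -> H5 at depth 32
  add 0.0.0.0/0 -> H3 at depth 0
  del 48.128.0.0/12 (clear depth 12)
  Q 197.148.106.232: descend 11000101100101000110101011101000 ; hops seen [H3,H5] ; pick H5
  add 196.0.0.0/6 -> H1 at depth 6
  add 197.148.106.232/32 -> H5 at depth 32
  Q 196.0.0.228: descend 1100010 ; hops seen [H3,H1] ; pick H1
  Q 196.0.0.17: descend 1100010 ; hops seen [H3,H1] ; pick H1
  Q 196.0.19.222: descend 1100010 ; hops seen [H3,H1] ; pick H1
  add 251.23.165.0/24 -> H4 at depth 24
  Q 251.23.165.0: descend 111110110001011110100101 ; hops seen [H3,H4] ; pick H4
  add 253.64.0.0/11 -> H4 at depth 11
  add 48.131.211.0/25 -> H5 at depth 25
  add 197.148.106.224/28 -> H6 at depth 28
  add 48.131.208.0/22 -> H4 at depth 22
  add 0.0.0.0/0 -> H6 at depth 0
  Q 249.37.114.152: descend 111110 ; hops seen [H6] ; pick H6
  add 48.128.0.0/12 -> H5 at depth 12
  add 48.0.0.0/7 -> H2 at depth 7
  Q 48.4.176.74: descend 00110000 ; hops seen [H6,H2] ; pick H2
  Q 48.0.0.241: descend 00110000 ; hops seen [H6,H2] ; pick H2
  add 197.148.96.0/20 -> H1 at depth 20
  Q 48.130.107.223: descend 001100001000001 ; hops seen [H6,H2,H5] ; pick H5
  del 197.148.96.0/20 (clear depth 20)
  Q 196.1.103.40: descend 1100010 ; hops seen [H6,H1] ; pick H1
  add 0.0.0.0/2 -> H3 at depth 2
  add 251.16.0.0/12 -> H4 at depth 12
  add 48.131.0.0/16 -> H6 at depth 16

== LOOKUPS ==
["H5","H3","H3","H5","H1","H1","H1","H4","H6","H2","H2","H5","H1"]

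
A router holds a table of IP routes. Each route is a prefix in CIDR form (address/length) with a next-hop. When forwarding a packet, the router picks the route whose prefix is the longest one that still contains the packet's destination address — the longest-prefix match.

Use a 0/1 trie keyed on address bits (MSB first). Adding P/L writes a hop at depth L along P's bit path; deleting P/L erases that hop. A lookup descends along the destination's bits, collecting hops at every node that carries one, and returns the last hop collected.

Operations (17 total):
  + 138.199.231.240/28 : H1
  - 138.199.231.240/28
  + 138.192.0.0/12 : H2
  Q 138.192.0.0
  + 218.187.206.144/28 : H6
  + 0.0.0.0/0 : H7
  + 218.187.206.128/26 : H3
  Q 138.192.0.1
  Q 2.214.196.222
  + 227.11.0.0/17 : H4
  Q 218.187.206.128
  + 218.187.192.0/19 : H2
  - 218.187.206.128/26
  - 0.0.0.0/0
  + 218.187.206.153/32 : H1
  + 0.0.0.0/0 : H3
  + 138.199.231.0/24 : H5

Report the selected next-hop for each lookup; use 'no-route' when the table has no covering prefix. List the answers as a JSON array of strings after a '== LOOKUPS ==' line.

Apply in order:
  add 138.199.231.240/28 -> H1 at depth 28
  - 138.199.231.240/28 clear@28
  add 138.192.0.0/12 -> H2 at depth 12
  Q 138.192.0.0: descend 1000101011000 ; hops seen [H2] ; pick H2
  add 218.187.206.144/28 -> H6 at depth 28
  add 0.0.0.0/0 -> H7 at depth 0
  add 218.187.206.128/26 -> H3 at depth 26
  Q 138.192.0.1: descend 1000101011000 ; hops seen [H7,H2] ; pick H2
  Q 2.214.196.222: descend ε ; hops seen [H7] ; pick H7
  add 227.11.0.0/17 -> H4 at depth 17
  Q 218.187.206.128: descend 110110101011101111001110100 ; hops seen [H7,H3] ; pick H3
  add 218.187.192.0/19 -> H2 at depth 19
  - 218.187.206.128/26 clear@26
  - 0.0.0.0/0 clear@0
  add 218.187.206.153/32 -> H1 at depth 32
  add 0.0.0.0/0 -> H3 at depth 0
  add 138.199.231.0/24 -> H5 at depth 24

== LOOKUPS ==
["H2","H2","H7","H3"]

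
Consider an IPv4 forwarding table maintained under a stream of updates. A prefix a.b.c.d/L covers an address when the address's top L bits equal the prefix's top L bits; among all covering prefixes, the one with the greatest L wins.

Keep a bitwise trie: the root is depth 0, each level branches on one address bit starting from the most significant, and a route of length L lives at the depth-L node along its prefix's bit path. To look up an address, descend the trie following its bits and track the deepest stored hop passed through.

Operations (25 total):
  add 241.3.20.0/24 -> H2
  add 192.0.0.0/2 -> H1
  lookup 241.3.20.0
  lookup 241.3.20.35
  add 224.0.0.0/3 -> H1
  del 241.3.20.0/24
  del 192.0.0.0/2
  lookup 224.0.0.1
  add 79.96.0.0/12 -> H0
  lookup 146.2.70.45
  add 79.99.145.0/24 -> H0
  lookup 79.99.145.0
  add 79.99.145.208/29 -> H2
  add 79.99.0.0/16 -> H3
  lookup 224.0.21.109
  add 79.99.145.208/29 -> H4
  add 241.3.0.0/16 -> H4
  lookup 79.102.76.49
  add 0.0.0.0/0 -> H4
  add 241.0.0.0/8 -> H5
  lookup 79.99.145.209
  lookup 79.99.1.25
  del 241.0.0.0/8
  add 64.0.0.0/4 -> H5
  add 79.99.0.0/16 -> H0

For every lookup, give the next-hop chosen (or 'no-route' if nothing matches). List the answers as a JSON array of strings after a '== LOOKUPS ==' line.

Apply in order:
  + 241.3.20.0/24 (H2) depth=24
  + 192.0.0.0/2 (H1) depth=2
  lookup 241.3.20.0: bits 111100010000001100010100 walk d0:-→d1:-→d2:H1→d3:-→d4:-→d5:-→d6:-→d7:-→d8:-→d9:-→d10:-→d11:-→d12:-→d13:-→d14:-→d15:-→d16:-→d17:-→d18:-→d19:-→d20:-→d21:-→d22:-→d23:-→d24:H2 -> H2
  lookup 241.3.20.35: bits 111100010000001100010100 walk d0:-→d1:-→d2:H1→d3:-→d4:-→d5:-→d6:-→d7:-→d8:-→d9:-→d10:-→d11:-→d12:-→d13:-→d14:-→d15:-→d16:-→d17:-→d18:-→d19:-→d20:-→d21:-→d22:-→d23:-→d24:H2 -> H2
  + 224.0.0.0/3 (H1) depth=3
  del 241.3.20.0/24 (clear depth 24)
  del 192.0.0.0/2 (clear depth 2)
  lookup 224.0.0.1: bits 111 walk d0:-→d1:-→d2:-→d3:H1 -> H1
  + 79.96.0.0/12 (H0) depth=12
  lookup 146.2.70.45: bits 1 walk d0:-→d1:- -> no-route
  + 79.99.145.0/24 (H0) depth=24
  lookup 79.99.145.0: bits 010011110110001110010001 walk d0:-→d1:-→d2:-→d3:-→d4:-→d5:-→d6:-→d7:-→d8:-→d9:-→d10:-→d11:-→d12:H0→d13:-→d14:-→d15:-→d16:-→d17:-→d18:-→d19:-→d20:-→d21:-→d22:-→d23:-→d24:H0 -> H0
  + 79.99.145.208/29 (H2) depth=29
  + 79.99.0.0/16 (H3) depth=16
  lookup 224.0.21.109: bits 111 walk d0:-→d1:-→d2:-→d3:H1 -> H1
  + 79.99.145.208/29 (H4) depth=29
  + 241.3.0.0/16 (H4) depth=16
  lookup 79.102.76.49: bits 0100111101100 walk d0:-→d1:-→d2:-→d3:-→d4:-→d5:-→d6:-→d7:-→d8:-→d9:-→d10:-→d11:-→d12:H0→d13:- -> H0
  + 0.0.0.0/0 (H4) depth=0
  + 241.0.0.0/8 (H5) depth=8
  lookup 79.99.145.209: bits 01001111011000111001000111010 walk d0:H4→d1:-→d2:-→d3:-→d4:-→d5:-→d6:-→d7:-→d8:-→d9:-→d10:-→d11:-→d12:H0→d13:-→d14:-→d15:-→d16:H3→d17:-→d18:-→d19:-→d20:-→d21:-→d22:-→d23:-→d24:H0→d25:-→d26:-→d27:-→d28:-→d29:H4 -> H4
  lookup 79.99.1.25: bits 0100111101100011 walk d0:H4→d1:-→d2:-→d3:-→d4:-→d5:-→d6:-→d7:-→d8:-→d9:-→d10:-→d11:-→d12:H0→d13:-→d14:-→d15:-→d16:H3 -> H3
  del 241.0.0.0/8 (clear depth 8)
  + 64.0.0.0/4 (H5) depth=4
  + 79.99.0.0/16 (H0) depth=16

== LOOKUPS ==
["H2","H2","H1","no-route","H0","H1","H0","H4","H3"]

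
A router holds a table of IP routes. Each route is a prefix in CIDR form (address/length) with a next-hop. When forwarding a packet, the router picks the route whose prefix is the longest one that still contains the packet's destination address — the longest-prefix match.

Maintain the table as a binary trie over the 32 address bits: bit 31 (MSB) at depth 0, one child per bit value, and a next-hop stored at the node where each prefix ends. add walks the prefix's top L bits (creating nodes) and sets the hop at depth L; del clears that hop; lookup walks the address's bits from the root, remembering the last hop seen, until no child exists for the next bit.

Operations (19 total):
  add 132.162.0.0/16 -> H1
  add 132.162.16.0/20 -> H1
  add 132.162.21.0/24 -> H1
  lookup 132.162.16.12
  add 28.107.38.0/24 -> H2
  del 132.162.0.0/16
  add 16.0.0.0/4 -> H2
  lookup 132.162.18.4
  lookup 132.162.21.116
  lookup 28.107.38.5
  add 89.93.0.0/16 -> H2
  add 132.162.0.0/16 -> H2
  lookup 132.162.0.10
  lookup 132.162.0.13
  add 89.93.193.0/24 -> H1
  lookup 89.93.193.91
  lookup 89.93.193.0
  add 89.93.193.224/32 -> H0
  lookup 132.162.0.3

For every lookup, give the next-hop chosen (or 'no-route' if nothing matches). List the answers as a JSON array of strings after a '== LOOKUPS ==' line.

Trace:
  add 132.162.0.0/16 -> H1 at depth 16
  add 132.162.16.0/20 -> H1 at depth 20
  add 132.162.21.0/24 -> H1 at depth 24
  lookup 132.162.16.12: bits 100001001010001000010 walk d0:-→d1:-→d2:-→d3:-→d4:-→d5:-→d6:-→d7:-→d8:-→d9:-→d10:-→d11:-→d12:-→d13:-→d14:-→d15:-→d16:H1→d17:-→d18:-→d19:-→d20:H1→d21:- -> H1
  add 28.107.38.0/24 -> H2 at depth 24
  del 132.162.0.0/16 (clear depth 16)
  add 16.0.0.0/4 -> H2 at depth 4
  lookup 132.162.18.4: bits 100001001010001000010 walk d0:-→d1:-→d2:-→d3:-→d4:-→d5:-→d6:-→d7:-→d8:-→d9:-→d10:-→d11:-→d12:-→d13:-→d14:-→d15:-→d16:-→d17:-→d18:-→d19:-→d20:H1→d21:- -> H1
  lookup 132.162.21.116: bits 100001001010001000010101 walk d0:-→d1:-→d2:-→d3:-→d4:-→d5:-→d6:-→d7:-→d8:-→d9:-→d10:-→d11:-→d12:-→d13:-→d14:-→d15:-→d16:-→d17:-→d18:-→d19:-→d20:H1→d21:-→d22:-→d23:-→d24:H1 -> H1
  lookup 28.107.38.5: bits 000111000110101100100110 walk d0:-→d1:-→d2:-→d3:-→d4:H2→d5:-→d6:-→d7:-→d8:-→d9:-→d10:-→d11:-→d12:-→d13:-→d14:-→d15:-→d16:-→d17:-→d18:-→d19:-→d20:-→d21:-→d22:-→d23:-→d24:H2 -> H2
  add 89.93.0.0/16 -> H2 at depth 16
  add 132.162.0.0/16 -> H2 at depth 16
  lookup 132.162.0.10: bits 1000010010100010000 walk d0:-→d1:-→d2:-→d3:-→d4:-→d5:-→d6:-→d7:-→d8:-→d9:-→d10:-→d11:-→d12:-→d13:-→d14:-→d15:-→d16:H2→d17:-→d18:-→d19:- -> H2
  lookup 132.162.0.13: bits 1000010010100010000 walk d0:-→d1:-→d2:-→d3:-→d4:-→d5:-→d6:-→d7:-→d8:-→d9:-→d10:-→d11:-→d12:-→d13:-→d14:-→d15:-→d16:H2→d17:-→d18:-→d19:- -> H2
  add 89.93.193.0/24 -> H1 at depth 24
  lookup 89.93.193.91: bits 010110010101110111000001 walk d0:-→d1:-→d2:-→d3:-→d4:-→d5:-→d6:-→d7:-→d8:-→d9:-→d10:-→d11:-→d12:-→d13:-→d14:-→d15:-→d16:H2→d17:-→d18:-→d19:-→d20:-→d21:-→d22:-→d23:-→d24:H1 -> H1
  lookup 89.93.193.0: bits 010110010101110111000001 walk d0:-→d1:-→d2:-→d3:-→d4:-→d5:-→d6:-→d7:-→d8:-→d9:-→d10:-→d11:-→d12:-→d13:-→d14:-→d15:-→d16:H2→d17:-→d18:-→d19:-→d20:-→d21:-→d22:-→d23:-→d24:H1 -> H1
  add 89.93.193.224/32 -> H0 at depth 32
  lookup 132.162.0.3: bits 1000010010100010000 walk d0:-→d1:-→d2:-→d3:-→d4:-→d5:-→d6:-→d7:-→d8:-→d9:-→d10:-→d11:-→d12:-→d13:-→d14:-→d15:-→d16:H2→d17:-→d18:-→d19:- -> H2

== LOOKUPS ==
["H1","H1","H1","H2","H2","H2","H1","H1","H2"]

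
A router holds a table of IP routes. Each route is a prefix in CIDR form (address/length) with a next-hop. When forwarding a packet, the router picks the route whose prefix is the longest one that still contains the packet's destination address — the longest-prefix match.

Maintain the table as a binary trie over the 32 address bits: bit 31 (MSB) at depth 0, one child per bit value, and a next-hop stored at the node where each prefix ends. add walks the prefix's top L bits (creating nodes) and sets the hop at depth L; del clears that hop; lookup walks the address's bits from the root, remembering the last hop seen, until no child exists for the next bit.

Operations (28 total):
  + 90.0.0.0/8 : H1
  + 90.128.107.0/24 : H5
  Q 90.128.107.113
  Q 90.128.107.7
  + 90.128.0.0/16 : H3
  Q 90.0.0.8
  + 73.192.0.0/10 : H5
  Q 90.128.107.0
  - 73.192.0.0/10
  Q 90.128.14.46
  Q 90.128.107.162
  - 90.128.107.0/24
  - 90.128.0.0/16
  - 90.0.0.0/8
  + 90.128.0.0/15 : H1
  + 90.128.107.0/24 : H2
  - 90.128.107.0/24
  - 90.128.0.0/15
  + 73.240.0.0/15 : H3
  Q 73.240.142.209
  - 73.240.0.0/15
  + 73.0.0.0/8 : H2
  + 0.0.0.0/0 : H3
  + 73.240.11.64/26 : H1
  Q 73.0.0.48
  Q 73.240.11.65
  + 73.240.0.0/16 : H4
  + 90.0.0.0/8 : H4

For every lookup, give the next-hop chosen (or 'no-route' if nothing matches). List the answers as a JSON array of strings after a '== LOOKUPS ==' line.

Trace:
  + 90.0.0.0/8 (H1) depth=8
  + 90.128.107.0/24 (H5) depth=24
  lookup 90.128.107.113: bits 010110101000000001101011 walk d0:-→d1:-→d2:-→d3:-→d4:-→d5:-→d6:-→d7:-→d8:H1→d9:-→d10:-→d11:-→d12:-→d13:-→d14:-→d15:-→d16:-→d17:-→d18:-→d19:-→d20:-→d21:-→d22:-→d23:-→d24:H5 -> H5
  lookup 90.128.107.7: bits 010110101000000001101011 walk d0:-→d1:-→d2:-→d3:-→d4:-→d5:-→d6:-→d7:-→d8:H1→d9:-→d10:-→d11:-→d12:-→d13:-→d14:-→d15:-→d16:-→d17:-→d18:-→d19:-→d20:-→d21:-→d22:-→d23:-→d24:H5 -> H5
  + 90.128.0.0/16 (H3) depth=16
  lookup 90.0.0.8: bits 01011010 walk d0:-→d1:-→d2:-→d3:-→d4:-→d5:-→d6:-→d7:-→d8:H1 -> H1
  + 73.192.0.0/10 (H5) depth=10
  lookup 90.128.107.0: bits 010110101000000001101011 walk d0:-→d1:-→d2:-→d3:-→d4:-→d5:-→d6:-→d7:-→d8:H1→d9:-→d10:-→d11:-→d12:-→d13:-→d14:-→d15:-→d16:H3→d17:-→d18:-→d19:-→d20:-→d21:-→d22:-→d23:-→d24:H5 -> H5
  del 73.192.0.0/10 (clear depth 10)
  lookup 90.128.14.46: bits 01011010100000000 walk d0:-→d1:-→d2:-→d3:-→d4:-→d5:-→d6:-→d7:-→d8:H1→d9:-→d10:-→d11:-→d12:-→d13:-→d14:-→d15:-→d16:H3→d17:- -> H3
  lookup 90.128.107.162: bits 010110101000000001101011 walk d0:-→d1:-→d2:-→d3:-→d4:-→d5:-→d6:-→d7:-→d8:H1→d9:-→d10:-→d11:-→d12:-→d13:-→d14:-→d15:-→d16:H3→d17:-→d18:-→d19:-→d20:-→d21:-→d22:-→d23:-→d24:H5 -> H5
  del 90.128.107.0/24 (clear depth 24)
  del 90.128.0.0/16 (clear depth 16)
  del 90.0.0.0/8 (clear depth 8)
  + 90.128.0.0/15 (H1) depth=15
  + 90.128.107.0/24 (H2) depth=24
  del 90.128.107.0/24 (clear depth 24)
  del 90.128.0.0/15 (clear depth 15)
  + 73.240.0.0/15 (H3) depth=15
  lookup 73.240.142.209: bits 010010011111000 walk d0:-→d1:-→d2:-→d3:-→d4:-→d5:-→d6:-→d7:-→d8:-→d9:-→d10:-→d11:-→d12:-→d13:-→d14:-→d15:H3 -> H3
  del 73.240.0.0/15 (clear depth 15)
  + 73.0.0.0/8 (H2) depth=8
  + 0.0.0.0/0 (H3) depth=0
  + 73.240.11.64/26 (H1) depth=26
  lookup 73.0.0.48: bits 01001001 walk d0:H3→d1:-→d2:-→d3:-→d4:-→d5:-→d6:-→d7:-→d8:H2 -> H2
  lookup 73.240.11.65: bits 01001001111100000000101101 walk d0:H3→d1:-→d2:-→d3:-→d4:-→d5:-→d6:-→d7:-→d8:H2→d9:-→d10:-→d11:-→d12:-→d13:-→d14:-→d15:-→d16:-→d17:-→d18:-→d19:-→d20:-→d21:-→d22:-→d23:-→d24:-→d25:-→d26:H1 -> H1
  + 73.240.0.0/16 (H4) depth=16
  + 90.0.0.0/8 (H4) depth=8

== LOOKUPS ==
["H5","H5","H1","H5","H3","H5","H3","H2","H1"]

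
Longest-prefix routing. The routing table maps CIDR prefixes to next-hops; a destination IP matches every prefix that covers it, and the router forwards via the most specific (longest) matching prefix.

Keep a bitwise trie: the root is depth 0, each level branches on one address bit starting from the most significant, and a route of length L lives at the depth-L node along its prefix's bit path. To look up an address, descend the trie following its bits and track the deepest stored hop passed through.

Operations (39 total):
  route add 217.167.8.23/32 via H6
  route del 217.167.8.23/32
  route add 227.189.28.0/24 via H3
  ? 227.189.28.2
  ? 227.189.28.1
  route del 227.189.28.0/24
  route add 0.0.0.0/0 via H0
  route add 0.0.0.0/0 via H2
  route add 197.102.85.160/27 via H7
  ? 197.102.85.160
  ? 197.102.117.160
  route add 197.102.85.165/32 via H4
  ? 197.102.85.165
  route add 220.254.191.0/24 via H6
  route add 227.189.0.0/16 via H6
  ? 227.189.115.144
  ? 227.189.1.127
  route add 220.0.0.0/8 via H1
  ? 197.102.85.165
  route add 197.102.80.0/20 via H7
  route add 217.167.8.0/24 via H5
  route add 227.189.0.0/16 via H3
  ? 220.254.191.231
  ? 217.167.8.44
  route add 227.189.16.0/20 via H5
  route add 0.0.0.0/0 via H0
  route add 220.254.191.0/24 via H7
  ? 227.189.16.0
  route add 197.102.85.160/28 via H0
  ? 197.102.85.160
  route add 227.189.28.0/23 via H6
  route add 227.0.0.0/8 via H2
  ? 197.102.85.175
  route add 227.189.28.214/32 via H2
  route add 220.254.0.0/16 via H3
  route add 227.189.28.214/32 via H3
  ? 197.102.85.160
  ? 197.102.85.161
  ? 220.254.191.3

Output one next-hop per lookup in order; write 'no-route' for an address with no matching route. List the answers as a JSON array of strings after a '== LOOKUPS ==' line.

Trace:
  add 217.167.8.23/32 -> H6 at depth 32
  - 217.167.8.23/32 clear@32
  add 227.189.28.0/24 -> H3 at depth 24
  lookup 227.189.28.2: bits 111000111011110100011100 walk d0:-→d1:-→d2:-→d3:-→d4:-→d5:-→d6:-→d7:-→d8:-→d9:-→d10:-→d11:-→d12:-→d13:-→d14:-→d15:-→d16:-→d17:-→d18:-→d19:-→d20:-→d21:-→d22:-→d23:-→d24:H3 -> H3
  lookup 227.189.28.1: bits 111000111011110100011100 walk d0:-→d1:-→d2:-→d3:-→d4:-→d5:-→d6:-→d7:-→d8:-→d9:-→d10:-→d11:-→d12:-→d13:-→d14:-→d15:-→d16:-→d17:-→d18:-→d19:-→d20:-→d21:-→d22:-→d23:-→d24:H3 -> H3
  - 227.189.28.0/24 clear@24
  add 0.0.0.0/0 -> H0 at depth 0
  add 0.0.0.0/0 -> H2 at depth 0
  add 197.102.85.160/27 -> H7 at depth 27
  lookup 197.102.85.160: bits 110001010110011001010101101 walk d0:H2→d1:-→d2:-→d3:-→d4:-→d5:-→d6:-→d7:-→d8:-→d9:-→d10:-→d11:-→d12:-→d13:-→d14:-→d15:-→d16:-→d17:-→d18:-→d19:-→d20:-→d21:-→d22:-→d23:-→d24:-→d25:-→d26:-→d27:H7 -> H7
  lookup 197.102.117.160: bits 110001010110011001 walk d0:H2→d1:-→d2:-→d3:-→d4:-→d5:-→d6:-→d7:-→d8:-→d9:-→d10:-→d11:-→d12:-→d13:-→d14:-→d15:-→d16:-→d17:-→d18:- -> H2
  add 197.102.85.165/32 -> H4 at depth 32
  lookup 197.102.85.165: bits 11000101011001100101010110100101 walk d0:H2→d1:-→d2:-→d3:-→d4:-→d5:-→d6:-→d7:-→d8:-→d9:-→d10:-→d11:-→d12:-→d13:-→d14:-→d15:-→d16:-→d17:-→d18:-→d19:-→d20:-→d21:-→d22:-→d23:-→d24:-→d25:-→d26:-→d27:H7→d28:-→d29:-→d30:-→d31:-→d32:H4 -> H4
  add 220.254.191.0/24 -> H6 at depth 24
  add 227.189.0.0/16 -> H6 at depth 16
  lookup 227.189.115.144: bits 11100011101111010 walk d0:H2→d1:-→d2:-→d3:-→d4:-→d5:-→d6:-→d7:-→d8:-→d9:-→d10:-→d11:-→d12:-→d13:-→d14:-→d15:-→d16:H6→d17:- -> H6
  lookup 227.189.1.127: bits 1110001110111101000 walk d0:H2→d1:-→d2:-→d3:-→d4:-→d5:-→d6:-→d7:-→d8:-→d9:-→d10:-→d11:-→d12:-→d13:-→d14:-→d15:-→d16:H6→d17:-→d18:-→d19:- -> H6
  add 220.0.0.0/8 -> H1 at depth 8
  lookup 197.102.85.165: bits 11000101011001100101010110100101 walk d0:H2→d1:-→d2:-→d3:-→d4:-→d5:-→d6:-→d7:-→d8:-→d9:-→d10:-→d11:-→d12:-→d13:-→d14:-→d15:-→d16:-→d17:-→d18:-→d19:-→d20:-→d21:-→d22:-→d23:-→d24:-→d25:-→d26:-→d27:H7→d28:-→d29:-→d30:-→d31:-→d32:H4 -> H4
  add 197.102.80.0/20 -> H7 at depth 20
  add 217.167.8.0/24 -> H5 at depth 24
  add 227.189.0.0/16 -> H3 at depth 16
  lookup 220.254.191.231: bits 110111001111111010111111 walk d0:H2→d1:-→d2:-→d3:-→d4:-→d5:-→d6:-→d7:-→d8:H1→d9:-→d10:-→d11:-→d12:-→d13:-→d14:-→d15:-→d16:-→d17:-→d18:-→d19:-→d20:-→d21:-→d22:-→d23:-→d24:H6 -> H6
  lookup 217.167.8.44: bits 11011001101001110000100000 walk d0:H2→d1:-→d2:-→d3:-→d4:-→d5:-→d6:-→d7:-→d8:-→d9:-→d10:-→d11:-→d12:-→d13:-→d14:-→d15:-→d16:-→d17:-→d18:-→d19:-→d20:-→d21:-→d22:-→d23:-→d24:H5→d25:-→d26:- -> H5
  add 227.189.16.0/20 -> H5 at depth 20
  add 0.0.0.0/0 -> H0 at depth 0
  add 220.254.191.0/24 -> H7 at depth 24
  lookup 227.189.16.0: bits 11100011101111010001 walk d0:H0→d1:-→d2:-→d3:-→d4:-→d5:-→d6:-→d7:-→d8:-→d9:-→d10:-→d11:-→d12:-→d13:-→d14:-→d15:-→d16:H3→d17:-→d18:-→d19:-→d20:H5 -> H5
  add 197.102.85.160/28 -> H0 at depth 28
  lookup 197.102.85.160: bits 11000101011001100101010110100 walk d0:H0→d1:-→d2:-→d3:-→d4:-→d5:-→d6:-→d7:-→d8:-→d9:-→d10:-→d11:-→d12:-→d13:-→d14:-→d15:-→d16:-→d17:-→d18:-→d19:-→d20:H7→d21:-→d22:-→d23:-→d24:-→d25:-→d26:-→d27:H7→d28:H0→d29:- -> H0
  add 227.189.28.0/23 -> H6 at depth 23
  add 227.0.0.0/8 -> H2 at depth 8
  lookup 197.102.85.175: bits 1100010101100110010101011010 walk d0:H0→d1:-→d2:-→d3:-→d4:-→d5:-→d6:-→d7:-→d8:-→d9:-→d10:-→d11:-→d12:-→d13:-→d14:-→d15:-→d16:-→d17:-→d18:-→d19:-→d20:H7→d21:-→d22:-→d23:-→d24:-→d25:-→d26:-→d27:H7→d28:H0 -> H0
  add 227.189.28.214/32 -> H2 at depth 32
  add 220.254.0.0/16 -> H3 at depth 16
  add 227.189.28.214/32 -> H3 at depth 32
  lookup 197.102.85.160: bits 11000101011001100101010110100 walk d0:H0→d1:-→d2:-→d3:-→d4:-→d5:-→d6:-→d7:-→d8:-→d9:-→d10:-→d11:-→d12:-→d13:-→d14:-→d15:-→d16:-→d17:-→d18:-→d19:-→d20:H7→d21:-→d22:-→d23:-→d24:-→d25:-→d26:-→d27:H7→d28:H0→d29:- -> H0
  lookup 197.102.85.161: bits 11000101011001100101010110100 walk d0:H0→d1:-→d2:-→d3:-→d4:-→d5:-→d6:-→d7:-→d8:-→d9:-→d10:-→d11:-→d12:-→d13:-→d14:-→d15:-→d16:-→d17:-→d18:-→d19:-→d20:H7→d21:-→d22:-→d23:-→d24:-→d25:-→d26:-→d27:H7→d28:H0→d29:- -> H0
  lookup 220.254.191.3: bits 110111001111111010111111 walk d0:H0→d1:-→d2:-→d3:-→d4:-→d5:-→d6:-→d7:-→d8:H1→d9:-→d10:-→d11:-→d12:-→d13:-→d14:-→d15:-→d16:H3→d17:-→d18:-→d19:-→d20:-→d21:-→d22:-→d23:-→d24:H7 -> H7

== LOOKUPS ==
["H3","H3","H7","H2","H4","H6","H6","H4","H6","H5","H5","H0","H0","H0","H0","H7"]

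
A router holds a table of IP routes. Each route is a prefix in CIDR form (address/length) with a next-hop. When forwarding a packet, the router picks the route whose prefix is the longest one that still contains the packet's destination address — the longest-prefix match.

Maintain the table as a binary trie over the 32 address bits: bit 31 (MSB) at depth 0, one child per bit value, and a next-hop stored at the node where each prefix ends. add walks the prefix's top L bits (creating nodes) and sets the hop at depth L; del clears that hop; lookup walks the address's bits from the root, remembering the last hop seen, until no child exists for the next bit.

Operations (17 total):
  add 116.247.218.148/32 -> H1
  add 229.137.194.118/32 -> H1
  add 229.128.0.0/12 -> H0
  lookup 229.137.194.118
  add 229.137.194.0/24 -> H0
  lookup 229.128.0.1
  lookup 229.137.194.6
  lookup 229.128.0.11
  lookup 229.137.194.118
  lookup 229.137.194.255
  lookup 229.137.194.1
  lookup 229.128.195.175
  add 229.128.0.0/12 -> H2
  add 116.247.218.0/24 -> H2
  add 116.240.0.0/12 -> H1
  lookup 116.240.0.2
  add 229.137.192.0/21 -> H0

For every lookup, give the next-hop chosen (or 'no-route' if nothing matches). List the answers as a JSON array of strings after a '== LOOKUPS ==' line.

Process each operation:
  add 116.247.218.148/32 -> H1 at depth 32
  add 229.137.194.118/32 -> H1 at depth 32
  add 229.128.0.0/12 -> H0 at depth 12
  Q 229.137.194.118: descend 11100101100010011100001001110110 ; hops seen [H0,H1] ; pick H1
  add 229.137.194.0/24 -> H0 at depth 24
  Q 229.128.0.1: descend 111001011000 ; hops seen [H0] ; pick H0
  Q 229.137.194.6: descend 1110010110001001110000100 ; hops seen [H0,H0] ; pick H0
  Q 229.128.0.11: descend 111001011000 ; hops seen [H0] ; pick H0
  Q 229.137.194.118: descend 11100101100010011100001001110110 ; hops seen [H0,H0,H1] ; pick H1
  Q 229.137.194.255: descend 111001011000100111000010 ; hops seen [H0,H0] ; pick H0
  Q 229.137.194.1: descend 1110010110001001110000100 ; hops seen [H0,H0] ; pick H0
  Q 229.128.195.175: descend 111001011000 ; hops seen [H0] ; pick H0
  add 229.128.0.0/12 -> H2 at depth 12
  add 116.247.218.0/24 -> H2 at depth 24
  add 116.240.0.0/12 -> H1 at depth 12
  Q 116.240.0.2: descend 0111010011110 ; hops seen [H1] ; pick H1
  add 229.137.192.0/21 -> H0 at depth 21

== LOOKUPS ==
["H1","H0","H0","H0","H1","H0","H0","H0","H1"]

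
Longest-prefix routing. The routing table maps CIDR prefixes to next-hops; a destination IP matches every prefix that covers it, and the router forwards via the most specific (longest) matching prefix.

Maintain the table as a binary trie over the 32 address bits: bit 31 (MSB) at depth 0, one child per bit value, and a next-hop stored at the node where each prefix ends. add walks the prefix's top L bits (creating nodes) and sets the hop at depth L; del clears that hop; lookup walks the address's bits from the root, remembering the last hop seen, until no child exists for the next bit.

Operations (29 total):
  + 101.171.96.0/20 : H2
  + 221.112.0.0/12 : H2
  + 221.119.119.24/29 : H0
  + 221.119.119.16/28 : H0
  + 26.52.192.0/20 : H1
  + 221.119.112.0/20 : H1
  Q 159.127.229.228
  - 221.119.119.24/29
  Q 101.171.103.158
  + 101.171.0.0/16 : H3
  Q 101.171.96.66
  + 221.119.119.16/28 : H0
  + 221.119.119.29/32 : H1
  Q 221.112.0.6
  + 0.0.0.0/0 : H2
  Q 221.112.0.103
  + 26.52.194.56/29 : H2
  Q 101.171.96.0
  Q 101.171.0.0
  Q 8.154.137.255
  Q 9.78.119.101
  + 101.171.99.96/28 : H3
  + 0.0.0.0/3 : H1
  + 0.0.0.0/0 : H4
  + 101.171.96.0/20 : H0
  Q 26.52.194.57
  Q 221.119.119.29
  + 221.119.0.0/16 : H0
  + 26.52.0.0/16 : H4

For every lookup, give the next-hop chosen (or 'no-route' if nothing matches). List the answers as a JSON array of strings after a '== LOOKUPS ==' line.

Trace:
  + 101.171.96.0/20 (H2) depth=20
  + 221.112.0.0/12 (H2) depth=12
  + 221.119.119.24/29 (H0) depth=29
  + 221.119.119.16/28 (H0) depth=28
  + 26.52.192.0/20 (H1) depth=20
  + 221.119.112.0/20 (H1) depth=20
  lookup 159.127.229.228: bits 1 walk d0:-→d1:- -> no-route
  del 221.119.119.24/29 (clear depth 29)
  lookup 101.171.103.158: bits 01100101101010110110 walk d0:-→d1:-→d2:-→d3:-→d4:-→d5:-→d6:-→d7:-→d8:-→d9:-→d10:-→d11:-→d12:-→d13:-→d14:-→d15:-→d16:-→d17:-→d18:-→d19:-→d20:H2 -> H2
  + 101.171.0.0/16 (H3) depth=16
  lookup 101.171.96.66: bits 01100101101010110110 walk d0:-→d1:-→d2:-→d3:-→d4:-→d5:-→d6:-→d7:-→d8:-→d9:-→d10:-→d11:-→d12:-→d13:-→d14:-→d15:-→d16:H3→d17:-→d18:-→d19:-→d20:H2 -> H2
  + 221.119.119.16/28 (H0) depth=28
  + 221.119.119.29/32 (H1) depth=32
  lookup 221.112.0.6: bits 1101110101110 walk d0:-→d1:-→d2:-→d3:-→d4:-→d5:-→d6:-→d7:-→d8:-→d9:-→d10:-→d11:-→d12:H2→d13:- -> H2
  + 0.0.0.0/0 (H2) depth=0
  lookup 221.112.0.103: bits 1101110101110 walk d0:H2→d1:-→d2:-→d3:-→d4:-→d5:-→d6:-→d7:-→d8:-→d9:-→d10:-→d11:-→d12:H2→d13:- -> H2
  + 26.52.194.56/29 (H2) depth=29
  lookup 101.171.96.0: bits 01100101101010110110 walk d0:H2→d1:-→d2:-→d3:-→d4:-→d5:-→d6:-→d7:-→d8:-→d9:-→d10:-→d11:-→d12:-→d13:-→d14:-→d15:-→d16:H3→d17:-→d18:-→d19:-→d20:H2 -> H2
  lookup 101.171.0.0: bits 01100101101010110 walk d0:H2→d1:-→d2:-→d3:-→d4:-→d5:-→d6:-→d7:-→d8:-→d9:-→d10:-→d11:-→d12:-→d13:-→d14:-→d15:-→d16:H3→d17:- -> H3
  lookup 8.154.137.255: bits 000 walk d0:H2→d1:-→d2:-→d3:- -> H2
  lookup 9.78.119.101: bits 000 walk d0:H2→d1:-→d2:-→d3:- -> H2
  + 101.171.99.96/28 (H3) depth=28
  + 0.0.0.0/3 (H1) depth=3
  + 0.0.0.0/0 (H4) depth=0
  + 101.171.96.0/20 (H0) depth=20
  lookup 26.52.194.57: bits 00011010001101001100001000111 walk d0:H4→d1:-→d2:-→d3:H1→d4:-→d5:-→d6:-→d7:-→d8:-→d9:-→d10:-→d11:-→d12:-→d13:-→d14:-→d15:-→d16:-→d17:-→d18:-→d19:-→d20:H1→d21:-→d22:-→d23:-→d24:-→d25:-→d26:-→d27:-→d28:-→d29:H2 -> H2
  lookup 221.119.119.29: bits 11011101011101110111011100011101 walk d0:H4→d1:-→d2:-→d3:-→d4:-→d5:-→d6:-→d7:-→d8:-→d9:-→d10:-→d11:-→d12:H2→d13:-→d14:-→d15:-→d16:-→d17:-→d18:-→d19:-→d20:H1→d21:-→d22:-→d23:-→d24:-→d25:-→d26:-→d27:-→d28:H0→d29:-→d30:-→d31:-→d32:H1 -> H1
  + 221.119.0.0/16 (H0) depth=16
  + 26.52.0.0/16 (H4) depth=16

== LOOKUPS ==
["no-route","H2","H2","H2","H2","H2","H3","H2","H2","H2","H1"]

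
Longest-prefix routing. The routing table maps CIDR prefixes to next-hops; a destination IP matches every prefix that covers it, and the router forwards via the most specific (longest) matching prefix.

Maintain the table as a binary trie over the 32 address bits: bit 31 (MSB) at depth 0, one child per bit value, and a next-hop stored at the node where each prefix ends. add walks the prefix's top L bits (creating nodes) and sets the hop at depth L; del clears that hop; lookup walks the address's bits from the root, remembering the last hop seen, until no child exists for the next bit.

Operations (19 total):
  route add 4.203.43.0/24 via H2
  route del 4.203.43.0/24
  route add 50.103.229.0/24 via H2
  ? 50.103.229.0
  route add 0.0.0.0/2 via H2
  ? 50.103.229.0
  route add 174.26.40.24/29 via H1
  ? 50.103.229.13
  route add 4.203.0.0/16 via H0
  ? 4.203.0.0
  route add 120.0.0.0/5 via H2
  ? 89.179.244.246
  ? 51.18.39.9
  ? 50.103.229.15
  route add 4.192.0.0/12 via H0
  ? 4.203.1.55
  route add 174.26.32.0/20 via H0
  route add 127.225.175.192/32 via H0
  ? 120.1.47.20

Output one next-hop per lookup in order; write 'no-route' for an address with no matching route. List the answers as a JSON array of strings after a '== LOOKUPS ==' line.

Process each operation:
  add 4.203.43.0/24 -> H2 at depth 24
  - 4.203.43.0/24 clear@24
  add 50.103.229.0/24 -> H2 at depth 24
  lookup 50.103.229.0: bits 001100100110011111100101 walk d0:-→d1:-→d2:-→d3:-→d4:-→d5:-→d6:-→d7:-→d8:-→d9:-→d10:-→d11:-→d12:-→d13:-→d14:-→d15:-→d16:-→d17:-→d18:-→d19:-→d20:-→d21:-→d22:-→d23:-→d24:H2 -> H2
  add 0.0.0.0/2 -> H2 at depth 2
  lookup 50.103.229.0: bits 001100100110011111100101 walk d0:-→d1:-→d2:H2→d3:-→d4:-→d5:-→d6:-→d7:-→d8:-→d9:-→d10:-→d11:-→d12:-→d13:-→d14:-→d15:-→d16:-→d17:-→d18:-→d19:-→d20:-→d21:-→d22:-→d23:-→d24:H2 -> H2
  add 174.26.40.24/29 -> H1 at depth 29
  lookup 50.103.229.13: bits 001100100110011111100101 walk d0:-→d1:-→d2:H2→d3:-→d4:-→d5:-→d6:-→d7:-→d8:-→d9:-→d10:-→d11:-→d12:-→d13:-→d14:-→d15:-→d16:-→d17:-→d18:-→d19:-→d20:-→d21:-→d22:-→d23:-→d24:H2 -> H2
  add 4.203.0.0/16 -> H0 at depth 16
  lookup 4.203.0.0: bits 000001001100101100 walk d0:-→d1:-→d2:H2→d3:-→d4:-→d5:-→d6:-→d7:-→d8:-→d9:-→d10:-→d11:-→d12:-→d13:-→d14:-→d15:-→d16:H0→d17:-→d18:- -> H0
  add 120.0.0.0/5 -> H2 at depth 5
  lookup 89.179.244.246: bits 01 walk d0:-→d1:-→d2:- -> no-route
  lookup 51.18.39.9: bits 0011001 walk d0:-→d1:-→d2:H2→d3:-→d4:-→d5:-→d6:-→d7:- -> H2
  lookup 50.103.229.15: bits 001100100110011111100101 walk d0:-→d1:-→d2:H2→d3:-→d4:-→d5:-→d6:-→d7:-→d8:-→d9:-→d10:-→d11:-→d12:-→d13:-→d14:-→d15:-→d16:-→d17:-→d18:-→d19:-→d20:-→d21:-→d22:-→d23:-→d24:H2 -> H2
  add 4.192.0.0/12 -> H0 at depth 12
  lookup 4.203.1.55: bits 000001001100101100 walk d0:-→d1:-→d2:H2→d3:-→d4:-→d5:-→d6:-→d7:-→d8:-→d9:-→d10:-→d11:-→d12:H0→d13:-→d14:-→d15:-→d16:H0→d17:-→d18:- -> H0
  add 174.26.32.0/20 -> H0 at depth 20
  add 127.225.175.192/32 -> H0 at depth 32
  lookup 120.1.47.20: bits 01111 walk d0:-→d1:-→d2:-→d3:-→d4:-→d5:H2 -> H2

== LOOKUPS ==
["H2","H2","H2","H0","no-route","H2","H2","H0","H2"]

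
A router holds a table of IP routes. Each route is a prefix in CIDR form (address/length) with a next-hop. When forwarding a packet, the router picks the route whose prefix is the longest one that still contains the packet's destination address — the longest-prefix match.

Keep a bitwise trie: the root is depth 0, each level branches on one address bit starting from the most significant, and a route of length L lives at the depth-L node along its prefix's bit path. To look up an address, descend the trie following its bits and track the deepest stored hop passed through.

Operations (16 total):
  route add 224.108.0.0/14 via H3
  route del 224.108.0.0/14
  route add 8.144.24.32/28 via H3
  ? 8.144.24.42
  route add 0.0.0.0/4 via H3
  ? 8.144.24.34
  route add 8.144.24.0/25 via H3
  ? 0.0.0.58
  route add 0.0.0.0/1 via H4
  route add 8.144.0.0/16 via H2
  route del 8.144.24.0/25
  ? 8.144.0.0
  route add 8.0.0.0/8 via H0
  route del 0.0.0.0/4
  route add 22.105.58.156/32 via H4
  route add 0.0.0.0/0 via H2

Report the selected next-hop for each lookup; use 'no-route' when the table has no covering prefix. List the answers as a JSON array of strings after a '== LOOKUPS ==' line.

Apply in order:
  + 224.108.0.0/14 (H3) depth=14
  del 224.108.0.0/14 (clear depth 14)
  + 8.144.24.32/28 (H3) depth=28
  ? 8.144.24.42  path d0:-→d1:-→d2:-→d3:-→d4:-→d5:-→d6:-→d7:-→d8:-→d9:-→d10:-→d11:-→d12:-→d13:-→d14:-→d15:-→d16:-→d17:-→d18:-→d19:-→d20:-→d21:-→d22:-→d23:-→d24:-→d25:-→d26:-→d27:-→d28:H3  best=H3
  + 0.0.0.0/4 (H3) depth=4
  ? 8.144.24.34  path d0:-→d1:-→d2:-→d3:-→d4:H3→d5:-→d6:-→d7:-→d8:-→d9:-→d10:-→d11:-→d12:-→d13:-→d14:-→d15:-→d16:-→d17:-→d18:-→d19:-→d20:-→d21:-→d22:-→d23:-→d24:-→d25:-→d26:-→d27:-→d28:H3  best=H3
  + 8.144.24.0/25 (H3) depth=25
  ? 0.0.0.58  path d0:-→d1:-→d2:-→d3:-→d4:H3  best=H3
  + 0.0.0.0/1 (H4) depth=1
  + 8.144.0.0/16 (H2) depth=16
  del 8.144.24.0/25 (clear depth 25)
  ? 8.144.0.0  path d0:-→d1:H4→d2:-→d3:-→d4:H3→d5:-→d6:-→d7:-→d8:-→d9:-→d10:-→d11:-→d12:-→d13:-→d14:-→d15:-→d16:H2→d17:-→d18:-→d19:-  best=H2
  + 8.0.0.0/8 (H0) depth=8
  del 0.0.0.0/4 (clear depth 4)
  + 22.105.58.156/32 (H4) depth=32
  + 0.0.0.0/0 (H2) depth=0

== LOOKUPS ==
["H3","H3","H3","H2"]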